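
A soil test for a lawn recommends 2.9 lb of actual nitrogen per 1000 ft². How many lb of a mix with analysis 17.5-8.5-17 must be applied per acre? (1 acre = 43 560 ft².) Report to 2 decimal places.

721.85 lb of product per acre

Product per 1000 ft² = 2.9 / 17.5% = 16.5714 lb.
Convert to per acre: 16.5714 × 43.56 = 721.851 lb.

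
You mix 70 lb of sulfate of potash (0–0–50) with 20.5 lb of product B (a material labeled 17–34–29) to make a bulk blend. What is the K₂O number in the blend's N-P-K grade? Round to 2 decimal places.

Total mass = 70 + 20.5 = 90.5 lb.
K₂O mass = 50%×70 + 29%×20.5 = 40.945 lb.
% K₂O = 40.945 / 90.5 = 45.2431%.

45.24% K₂O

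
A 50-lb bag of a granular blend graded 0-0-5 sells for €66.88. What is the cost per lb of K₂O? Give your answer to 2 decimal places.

€26.75 per lb K₂O

K₂O in bag = 50 × 5% = 2.5 lb.
Cost per lb K₂O = €66.88 / 2.5 = €26.7520.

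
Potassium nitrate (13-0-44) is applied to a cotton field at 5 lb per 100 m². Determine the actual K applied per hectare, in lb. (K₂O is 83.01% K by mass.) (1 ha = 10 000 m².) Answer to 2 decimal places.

182.62 lb K per hectare

K₂O per 100 m² = 5 × 44% = 2.2 lb.
Elemental K = 2.2 × 0.8301 = 1.82622 lb per 100 m².
Convert to per hectare: 1.82622 × 100 = 182.622 lb.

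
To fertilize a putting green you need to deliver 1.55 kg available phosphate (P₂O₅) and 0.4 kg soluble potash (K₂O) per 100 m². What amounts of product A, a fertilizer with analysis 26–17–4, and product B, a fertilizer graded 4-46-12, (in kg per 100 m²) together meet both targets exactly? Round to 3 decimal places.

With a, b = kg per 100 m² of product A and product B:
P₂O₅: 0.17·a + 0.46·b = 1.55
K₂O: 0.04·a + 0.12·b = 0.4
From row1: a = (1.55 − 0.46·b) / 0.17.
Into row2: 0.04·(1.55 − 0.46·b)/0.17 + 0.12·b = 0.4 → b = 3, a = 1.

1.000 kg product A, 3.000 kg product B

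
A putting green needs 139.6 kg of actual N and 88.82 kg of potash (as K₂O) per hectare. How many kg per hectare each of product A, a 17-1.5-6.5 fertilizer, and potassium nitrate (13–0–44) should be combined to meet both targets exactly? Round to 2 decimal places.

751.73 kg product A, 90.81 kg potassium nitrate

With a, b = kg per hectare of product A and potassium nitrate:
N: 0.17·a + 0.13·b = 139.6
K₂O: 0.065·a + 0.44·b = 88.82
Eliminate a: (row1) − 0.17/0.065·(row2) → -1.02077·b = -92.6985, so b = 90.8124.
Back-substitute: a = (139.6 − 0.13·90.8124) / 0.17 = 751.732.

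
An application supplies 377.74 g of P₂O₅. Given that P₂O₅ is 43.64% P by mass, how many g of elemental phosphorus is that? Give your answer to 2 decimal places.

P = 377.74 × 0.4364 = 164.846 g.

164.85 g P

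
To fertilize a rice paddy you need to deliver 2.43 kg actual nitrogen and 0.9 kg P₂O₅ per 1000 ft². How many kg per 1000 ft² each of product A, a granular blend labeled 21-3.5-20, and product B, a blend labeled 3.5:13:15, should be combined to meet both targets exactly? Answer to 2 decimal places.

Let a = kg of product A, b = kg of product B (per 1000 ft²).
N: 0.21·a + 0.035·b = 2.43
P₂O₅: 0.035·a + 0.13·b = 0.9
Eliminate b: (row1) − 0.035/0.13·(row2) → 0.200577·a = 2.18769, so a = 10.907.
Then b = (0.9 − 0.035·10.907) / 0.13 = 3.98658.

10.91 kg product A, 3.99 kg product B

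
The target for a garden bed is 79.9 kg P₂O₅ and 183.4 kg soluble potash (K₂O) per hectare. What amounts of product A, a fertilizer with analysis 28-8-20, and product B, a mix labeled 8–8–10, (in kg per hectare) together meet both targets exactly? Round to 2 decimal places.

835.25 kg product A, 163.50 kg product B

Per-hectare balance (a = product A, b = product B):
P₂O₅: 0.08·a + 0.08·b = 79.9
K₂O: 0.2·a + 0.1·b = 183.4
Eliminate b: (row1) − 0.08/0.1·(row2) → -0.08·a = -66.82, so a = 835.25.
Then b = (183.4 − 0.2·835.25) / 0.1 = 163.5.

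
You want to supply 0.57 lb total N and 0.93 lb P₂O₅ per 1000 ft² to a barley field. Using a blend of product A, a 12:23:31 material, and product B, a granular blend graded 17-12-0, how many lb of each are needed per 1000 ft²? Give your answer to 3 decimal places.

Let a = lb of product A, b = lb of product B (per 1000 ft²).
N: 0.12·a + 0.17·b = 0.57
P₂O₅: 0.23·a + 0.12·b = 0.93
From row1: a = (0.57 − 0.17·b) / 0.12.
Into row2: 0.23·(0.57 − 0.17·b)/0.12 + 0.12·b = 0.93 → b = 0.789474, a = 3.63158.

3.632 lb product A, 0.789 lb product B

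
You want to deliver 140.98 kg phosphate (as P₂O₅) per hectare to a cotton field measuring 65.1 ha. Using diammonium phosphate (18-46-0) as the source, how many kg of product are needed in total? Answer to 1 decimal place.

19951.7 kg

Product per hectare = 140.98 / 46% = 306.478 kg.
Total product = 306.478 × 65.1 = 19951.73 kg.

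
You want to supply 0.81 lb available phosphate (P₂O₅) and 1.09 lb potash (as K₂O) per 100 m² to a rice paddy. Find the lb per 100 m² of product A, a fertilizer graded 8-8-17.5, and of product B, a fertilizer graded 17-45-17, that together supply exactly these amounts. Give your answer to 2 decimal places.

With a, b = lb per 100 m² of product A and product B:
P₂O₅: 0.08·a + 0.45·b = 0.81
K₂O: 0.175·a + 0.17·b = 1.09
Eliminate b: (row1) − 0.45/0.17·(row2) → -0.383235·a = -2.07529, so a = 5.4152.
Then b = (1.09 − 0.175·5.4152) / 0.17 = 0.837299.

5.42 lb product A, 0.84 lb product B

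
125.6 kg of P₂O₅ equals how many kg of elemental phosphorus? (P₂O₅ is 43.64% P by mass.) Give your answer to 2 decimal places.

P = 125.6 × 0.4364 = 54.8118 kg.

54.81 kg P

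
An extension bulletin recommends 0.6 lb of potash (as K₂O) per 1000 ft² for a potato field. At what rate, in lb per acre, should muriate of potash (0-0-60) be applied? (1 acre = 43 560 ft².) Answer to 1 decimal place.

43.6 lb of product per acre

Product per 1000 ft² = 0.6 / 60% = 1 lb.
Convert to per acre: 1 × 43.56 = 43.56 lb.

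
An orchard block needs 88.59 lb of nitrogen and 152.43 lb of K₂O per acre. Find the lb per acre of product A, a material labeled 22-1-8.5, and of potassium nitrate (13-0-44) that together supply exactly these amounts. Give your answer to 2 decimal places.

With a, b = lb per acre of product A and potassium nitrate:
N: 0.22·a + 0.13·b = 88.59
K₂O: 0.085·a + 0.44·b = 152.43
From row1: a = (88.59 − 0.13·b) / 0.22.
Into row2: 0.085·(88.59 − 0.13·b)/0.22 + 0.44·b = 152.43 → b = 303.259, a = 223.483.

223.48 lb product A, 303.26 lb potassium nitrate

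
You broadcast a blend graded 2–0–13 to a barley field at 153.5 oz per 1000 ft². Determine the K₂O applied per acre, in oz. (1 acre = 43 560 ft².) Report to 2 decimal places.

869.24 oz K₂O per acre

K₂O per 1000 ft² = 153.5 × 13% = 19.955 oz.
Convert to per acre: 19.955 × 43.56 = 869.2398 oz.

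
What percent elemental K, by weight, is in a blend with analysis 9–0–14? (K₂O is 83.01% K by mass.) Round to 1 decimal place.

%K = 14 × 0.8301 = 11.6214%.

11.6% K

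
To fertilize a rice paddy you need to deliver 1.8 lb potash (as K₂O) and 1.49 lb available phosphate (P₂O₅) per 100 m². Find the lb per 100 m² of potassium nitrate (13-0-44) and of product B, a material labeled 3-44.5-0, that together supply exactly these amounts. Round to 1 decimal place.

Let a = lb of potassium nitrate, b = lb of product B (per 100 m²).
K₂O: 0.44·a + 0·b = 1.8
P₂O₅: 0·a + 0.445·b = 1.49
Solving simultaneously: a = 4.09091, b = 3.34831.

4.1 lb potassium nitrate, 3.3 lb product B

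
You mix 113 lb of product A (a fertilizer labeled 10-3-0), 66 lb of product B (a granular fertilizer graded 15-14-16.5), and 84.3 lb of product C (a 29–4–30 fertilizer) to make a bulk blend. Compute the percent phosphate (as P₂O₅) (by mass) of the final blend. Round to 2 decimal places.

Total mass = 113 + 66 + 84.3 = 263.3 lb.
P₂O₅ mass = 3%×113 + 14%×66 + 4%×84.3 = 16.002 lb.
% P₂O₅ = 16.002 / 263.3 = 6.07748%.

6.08% P₂O₅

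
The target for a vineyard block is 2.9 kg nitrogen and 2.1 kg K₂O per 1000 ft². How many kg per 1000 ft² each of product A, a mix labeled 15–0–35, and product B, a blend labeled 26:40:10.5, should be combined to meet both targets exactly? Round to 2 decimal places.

Per-1000 ft² balance (a = product A, b = product B):
N: 0.15·a + 0.26·b = 2.9
K₂O: 0.35·a + 0.105·b = 2.1
Solving simultaneously: a = 3.2093, b = 9.30233.

3.21 kg product A, 9.30 kg product B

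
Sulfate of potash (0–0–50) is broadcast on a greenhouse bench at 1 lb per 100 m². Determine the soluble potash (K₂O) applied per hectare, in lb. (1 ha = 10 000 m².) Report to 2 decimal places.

K₂O per 100 m² = 1 × 50% = 0.5 lb.
Convert to per hectare: 0.5 × 100 = 50 lb.

50.00 lb K₂O per hectare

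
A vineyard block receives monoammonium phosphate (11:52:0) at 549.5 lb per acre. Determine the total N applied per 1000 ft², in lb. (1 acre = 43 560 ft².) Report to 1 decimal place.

1.4 lb N per thousand sq ft

nitrogen per acre = 549.5 × 11% = 60.445 lb.
Convert to per 1000 ft²: 60.445 × 0.0229568 = 1.38763 lb.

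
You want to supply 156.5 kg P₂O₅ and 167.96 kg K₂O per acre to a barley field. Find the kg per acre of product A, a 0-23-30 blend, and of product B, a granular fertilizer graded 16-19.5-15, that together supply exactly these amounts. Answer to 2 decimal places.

386.55 kg product A, 346.63 kg product B

Let a = kg of product A, b = kg of product B (per acre).
P₂O₅: 0.23·a + 0.195·b = 156.5
K₂O: 0.3·a + 0.15·b = 167.96
Solving simultaneously: a = 386.55, b = 346.633.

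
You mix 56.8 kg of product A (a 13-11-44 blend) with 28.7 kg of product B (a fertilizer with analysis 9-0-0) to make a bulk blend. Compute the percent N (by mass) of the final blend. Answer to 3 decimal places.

11.657% N

Total mass = 56.8 + 28.7 = 85.5 kg.
N mass = 13%×56.8 + 9%×28.7 = 9.967 kg.
% N = 9.967 / 85.5 = 11.6573%.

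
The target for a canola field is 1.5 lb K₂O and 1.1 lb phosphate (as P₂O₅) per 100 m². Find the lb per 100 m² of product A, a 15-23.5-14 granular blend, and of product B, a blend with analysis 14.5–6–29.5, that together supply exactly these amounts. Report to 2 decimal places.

Let a = lb of product A, b = lb of product B (per 100 m²).
K₂O: 0.14·a + 0.295·b = 1.5
P₂O₅: 0.235·a + 0.06·b = 1.1
Eliminate b: (row1) − 0.295/0.06·(row2) → -1.01542·a = -3.90833, so a = 3.84899.
Then b = (1.1 − 0.235·3.84899) / 0.06 = 3.2581.

3.85 lb product A, 3.26 lb product B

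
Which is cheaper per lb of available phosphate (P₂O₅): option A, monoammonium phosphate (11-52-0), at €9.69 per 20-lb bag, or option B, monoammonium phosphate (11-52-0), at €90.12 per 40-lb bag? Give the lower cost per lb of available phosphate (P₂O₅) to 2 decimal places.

€0.93 per lb P₂O₅ (option A)

option A: P₂O₅ per bag = 20 × 52% = 10.4 lb; cost = 9.69 / 10.4 = €0.9317/lb P₂O₅.
option B: P₂O₅ per bag = 40 × 52% = 20.8 lb; cost = 90.12 / 20.8 = €4.3327/lb P₂O₅.
option A is cheaper.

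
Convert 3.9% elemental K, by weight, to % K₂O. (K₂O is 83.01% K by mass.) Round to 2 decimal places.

4.70% K₂O

%K₂O = 3.9 / 0.8301 = 4.69823%.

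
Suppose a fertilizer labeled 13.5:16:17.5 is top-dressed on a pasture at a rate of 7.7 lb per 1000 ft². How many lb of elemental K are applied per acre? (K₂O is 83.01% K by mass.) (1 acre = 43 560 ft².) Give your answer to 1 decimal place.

K₂O per 1000 ft² = 7.7 × 17.5% = 1.3475 lb.
Elemental K = 1.3475 × 0.8301 = 1.11856 lb per 1000 ft².
Convert to per acre: 1.11856 × 43.56 = 48.7245 lb.

48.7 lb K per acre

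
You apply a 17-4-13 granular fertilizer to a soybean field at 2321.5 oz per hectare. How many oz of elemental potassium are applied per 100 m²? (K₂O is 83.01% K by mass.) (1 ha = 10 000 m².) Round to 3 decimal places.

K₂O per hectare = 2321.5 × 13% = 301.795 oz.
Elemental K = 301.795 × 0.8301 = 250.52 oz per hectare.
Convert to per 100 m²: 250.52 × 0.01 = 2.5052 oz.

2.505 oz K per hundred sq m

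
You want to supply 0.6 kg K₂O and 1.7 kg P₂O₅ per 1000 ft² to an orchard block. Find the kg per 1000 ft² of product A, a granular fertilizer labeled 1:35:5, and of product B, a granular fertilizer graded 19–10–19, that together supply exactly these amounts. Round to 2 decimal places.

4.28 kg product A, 2.03 kg product B

Per-1000 ft² balance (a = product A, b = product B):
K₂O: 0.05·a + 0.19·b = 0.6
P₂O₅: 0.35·a + 0.1·b = 1.7
From row1: a = (0.6 − 0.19·b) / 0.05.
Into row2: 0.35·(0.6 − 0.19·b)/0.05 + 0.1·b = 1.7 → b = 2.03252, a = 4.27642.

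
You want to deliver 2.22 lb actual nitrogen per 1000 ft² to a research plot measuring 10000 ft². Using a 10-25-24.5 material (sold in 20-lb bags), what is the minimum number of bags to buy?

12 bags

Product per 1000 ft² = 2.22 / 10% = 22.2 lb.
Total product = 22.2 × 10000 / 1000 = 222 lb.
Bags = ⌈222 / 20⌉ = 12.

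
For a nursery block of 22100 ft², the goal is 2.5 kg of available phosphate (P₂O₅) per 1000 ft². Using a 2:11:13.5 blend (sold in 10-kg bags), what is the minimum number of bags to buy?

Product per 1000 ft² = 2.5 / 11% = 22.7273 kg.
Total product = 22.7273 × 22100 / 1000 = 502.273 kg.
Bags = ⌈502.273 / 10⌉ = 51.

51 bags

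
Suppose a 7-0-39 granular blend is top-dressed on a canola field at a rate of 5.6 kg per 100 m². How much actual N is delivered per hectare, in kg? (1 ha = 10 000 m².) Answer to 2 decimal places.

nitrogen per 100 m² = 5.6 × 7% = 0.392 kg.
Convert to per hectare: 0.392 × 100 = 39.2 kg.

39.20 kg N per hectare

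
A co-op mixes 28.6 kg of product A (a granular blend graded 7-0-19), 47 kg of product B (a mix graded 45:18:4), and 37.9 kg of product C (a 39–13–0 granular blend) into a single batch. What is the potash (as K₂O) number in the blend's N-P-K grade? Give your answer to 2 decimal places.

Total mass = 28.6 + 47 + 37.9 = 113.5 kg.
K₂O mass = 19%×28.6 + 4%×47 + 0%×37.9 = 7.314 kg.
% K₂O = 7.314 / 113.5 = 6.44405%.

6.44% K₂O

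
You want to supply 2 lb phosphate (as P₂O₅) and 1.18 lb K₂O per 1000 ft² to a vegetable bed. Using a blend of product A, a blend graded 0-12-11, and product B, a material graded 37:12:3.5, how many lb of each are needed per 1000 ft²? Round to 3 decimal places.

Per-1000 ft² balance (a = product A, b = product B):
P₂O₅: 0.12·a + 0.12·b = 2
K₂O: 0.11·a + 0.035·b = 1.18
Eliminate a: (row1) − 0.12/0.11·(row2) → 0.0818182·b = 0.712727, so b = 8.71111.
Back-substitute: a = (2 − 0.12·8.71111) / 0.12 = 7.95556.

7.956 lb product A, 8.711 lb product B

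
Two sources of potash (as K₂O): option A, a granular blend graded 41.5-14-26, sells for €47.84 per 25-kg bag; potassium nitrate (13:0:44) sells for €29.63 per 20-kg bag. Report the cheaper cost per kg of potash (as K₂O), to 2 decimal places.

€3.37 per kg K₂O (potassium nitrate)

option A: K₂O per bag = 25 × 26% = 6.5 kg; cost = 47.84 / 6.5 = €7.3600/kg K₂O.
potassium nitrate: K₂O per bag = 20 × 44% = 8.8 kg; cost = 29.63 / 8.8 = €3.3670/kg K₂O.
potassium nitrate is cheaper.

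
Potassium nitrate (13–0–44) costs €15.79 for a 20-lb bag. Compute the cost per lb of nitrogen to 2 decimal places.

N in bag = 20 × 13% = 2.6 lb.
Cost per lb N = €15.79 / 2.6 = €6.0731.

€6.07 per lb N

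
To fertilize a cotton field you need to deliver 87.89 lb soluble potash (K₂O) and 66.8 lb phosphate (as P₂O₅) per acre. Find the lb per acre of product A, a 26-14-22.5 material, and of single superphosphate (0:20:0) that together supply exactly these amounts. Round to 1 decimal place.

390.6 lb product A, 60.6 lb single superphosphate

Per-acre balance (a = product A, b = single superphosphate):
K₂O: 0.225·a + 0·b = 87.89
P₂O₅: 0.14·a + 0.2·b = 66.8
Eliminate b: (row1) − 0/0.2·(row2) → 0.225·a = 87.89, so a = 390.622.
Then b = (66.8 − 0.14·390.622) / 0.2 = 60.5644.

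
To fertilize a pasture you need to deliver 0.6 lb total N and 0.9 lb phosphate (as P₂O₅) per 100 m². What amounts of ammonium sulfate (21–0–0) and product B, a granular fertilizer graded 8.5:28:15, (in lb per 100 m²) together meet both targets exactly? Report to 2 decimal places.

Per-100 m² balance (a = ammonium sulfate, b = product B):
N: 0.21·a + 0.085·b = 0.6
P₂O₅: 0·a + 0.28·b = 0.9
Solving simultaneously: a = 1.55612, b = 3.21429.

1.56 lb ammonium sulfate, 3.21 lb product B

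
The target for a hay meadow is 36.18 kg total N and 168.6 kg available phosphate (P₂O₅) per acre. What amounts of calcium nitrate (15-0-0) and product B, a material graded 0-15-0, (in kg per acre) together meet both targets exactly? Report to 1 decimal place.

Per-acre balance (a = calcium nitrate, b = product B):
N: 0.15·a + 0·b = 36.18
P₂O₅: 0·a + 0.15·b = 168.6
Solving simultaneously: a = 241.2, b = 1124.

241.2 kg calcium nitrate, 1124.0 kg product B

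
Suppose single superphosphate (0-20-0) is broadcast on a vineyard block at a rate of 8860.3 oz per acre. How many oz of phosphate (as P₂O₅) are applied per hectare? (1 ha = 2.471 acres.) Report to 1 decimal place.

4378.8 oz P₂O₅ per hectare

P₂O₅ per acre = 8860.3 × 20% = 1772.06 oz.
Convert to per hectare: 1772.06 × 2.471 = 4378.76 oz.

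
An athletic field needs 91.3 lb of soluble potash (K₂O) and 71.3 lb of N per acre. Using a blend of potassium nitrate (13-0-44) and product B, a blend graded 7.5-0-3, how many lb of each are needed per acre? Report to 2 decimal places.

161.80 lb potassium nitrate, 670.21 lb product B

With a, b = lb per acre of potassium nitrate and product B:
K₂O: 0.44·a + 0.03·b = 91.3
N: 0.13·a + 0.075·b = 71.3
Solving simultaneously: a = 161.804, b = 670.206.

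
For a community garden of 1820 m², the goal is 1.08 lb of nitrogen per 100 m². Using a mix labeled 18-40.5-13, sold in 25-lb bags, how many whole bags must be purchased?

5 bags

Product per 100 m² = 1.08 / 18% = 6 lb.
Total product = 6 × 1820 / 100 = 109.2 lb.
Bags = ⌈109.2 / 25⌉ = 5.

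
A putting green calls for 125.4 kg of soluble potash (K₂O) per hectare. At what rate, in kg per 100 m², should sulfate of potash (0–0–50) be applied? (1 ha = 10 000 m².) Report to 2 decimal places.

Product per hectare = 125.4 / 50% = 250.8 kg.
Convert to per 100 m²: 250.8 × 0.01 = 2.508 kg.

2.51 kg of product per hundred sq m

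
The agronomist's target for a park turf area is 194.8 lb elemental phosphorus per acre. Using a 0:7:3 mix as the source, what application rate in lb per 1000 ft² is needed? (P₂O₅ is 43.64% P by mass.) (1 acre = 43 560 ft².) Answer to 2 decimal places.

146.39 lb of product per thousand sq ft

As P₂O₅: 194.8 / 0.4364 = 446.379 lb per acre.
Product per acre = 446.379 / 7% = 6376.85 lb.
Convert to per 1000 ft²: 6376.85 × 0.0229568 = 146.392 lb.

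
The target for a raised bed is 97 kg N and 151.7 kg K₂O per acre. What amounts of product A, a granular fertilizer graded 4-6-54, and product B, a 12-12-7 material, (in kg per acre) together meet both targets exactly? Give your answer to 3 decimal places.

Per-acre balance (a = product A, b = product B):
N: 0.04·a + 0.12·b = 97
K₂O: 0.54·a + 0.07·b = 151.7
Eliminate a: (row1) − 0.04/0.54·(row2) → 0.114815·b = 85.763, so b = 746.9677.
Back-substitute: a = (97 − 0.12·746.9677) / 0.04 = 184.0968.

184.097 kg product A, 746.968 kg product B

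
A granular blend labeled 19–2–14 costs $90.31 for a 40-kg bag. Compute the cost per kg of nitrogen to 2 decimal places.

$11.88 per kg N

N in bag = 40 × 19% = 7.6 kg.
Cost per kg N = $90.31 / 7.6 = $11.8829.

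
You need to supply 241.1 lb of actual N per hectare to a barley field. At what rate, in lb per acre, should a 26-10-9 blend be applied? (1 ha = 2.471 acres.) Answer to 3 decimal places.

Product per hectare = 241.1 / 26% = 927.308 lb.
Convert to per acre: 927.308 × 0.404694 = 375.2763 lb.

375.276 lb of product per acre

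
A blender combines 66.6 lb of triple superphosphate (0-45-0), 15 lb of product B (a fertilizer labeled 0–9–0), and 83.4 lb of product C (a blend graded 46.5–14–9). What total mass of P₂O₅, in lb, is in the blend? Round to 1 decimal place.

43.0 lb P₂O₅

P₂O₅ mass = 45%×66.6 + 9%×15 + 14%×83.4 = 42.996 lb.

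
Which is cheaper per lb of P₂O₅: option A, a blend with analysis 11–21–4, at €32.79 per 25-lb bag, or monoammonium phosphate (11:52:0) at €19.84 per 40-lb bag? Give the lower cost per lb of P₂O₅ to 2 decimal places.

option A: P₂O₅ per bag = 25 × 21% = 5.25 lb; cost = 32.79 / 5.25 = €6.2457/lb P₂O₅.
monoammonium phosphate: P₂O₅ per bag = 40 × 52% = 20.8 lb; cost = 19.84 / 20.8 = €0.9538/lb P₂O₅.
monoammonium phosphate is cheaper.

€0.95 per lb P₂O₅ (monoammonium phosphate)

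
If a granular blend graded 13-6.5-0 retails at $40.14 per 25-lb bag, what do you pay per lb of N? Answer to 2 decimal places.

$12.35 per lb N

N in bag = 25 × 13% = 3.25 lb.
Cost per lb N = $40.14 / 3.25 = $12.3508.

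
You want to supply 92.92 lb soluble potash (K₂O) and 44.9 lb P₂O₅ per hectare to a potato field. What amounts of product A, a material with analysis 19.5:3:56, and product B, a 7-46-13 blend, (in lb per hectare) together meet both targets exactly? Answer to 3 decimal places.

145.472 lb product A, 88.121 lb product B

With a, b = lb per hectare of product A and product B:
K₂O: 0.56·a + 0.13·b = 92.92
P₂O₅: 0.03·a + 0.46·b = 44.9
Eliminate a: (row1) − 0.56/0.03·(row2) → -8.45667·b = -745.213, so b = 88.1214.
Back-substitute: a = (92.92 − 0.13·88.1214) / 0.56 = 145.4718.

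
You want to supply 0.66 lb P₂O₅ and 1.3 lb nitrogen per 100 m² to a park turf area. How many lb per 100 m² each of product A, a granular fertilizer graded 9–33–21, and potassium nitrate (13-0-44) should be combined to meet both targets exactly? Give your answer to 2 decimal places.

Per-100 m² balance (a = product A, b = potassium nitrate):
P₂O₅: 0.33·a + 0·b = 0.66
N: 0.09·a + 0.13·b = 1.3
Solving simultaneously: a = 2, b = 8.61538.

2.00 lb product A, 8.62 lb potassium nitrate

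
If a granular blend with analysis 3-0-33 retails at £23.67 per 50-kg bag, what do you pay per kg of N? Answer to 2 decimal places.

£15.78 per kg N

N in bag = 50 × 3% = 1.5 kg.
Cost per kg N = £23.67 / 1.5 = £15.7800.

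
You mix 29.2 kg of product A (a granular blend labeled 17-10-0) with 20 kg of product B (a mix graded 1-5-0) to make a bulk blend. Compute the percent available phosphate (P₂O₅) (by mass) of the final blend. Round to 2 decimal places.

7.97% P₂O₅

Total mass = 29.2 + 20 = 49.2 kg.
P₂O₅ mass = 10%×29.2 + 5%×20 = 3.92 kg.
% P₂O₅ = 3.92 / 49.2 = 7.96748%.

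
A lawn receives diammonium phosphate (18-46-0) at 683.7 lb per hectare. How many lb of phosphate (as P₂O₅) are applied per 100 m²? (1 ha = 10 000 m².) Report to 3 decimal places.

P₂O₅ per hectare = 683.7 × 46% = 314.502 lb.
Convert to per 100 m²: 314.502 × 0.01 = 3.14502 lb.

3.145 lb P₂O₅ per hundred sq m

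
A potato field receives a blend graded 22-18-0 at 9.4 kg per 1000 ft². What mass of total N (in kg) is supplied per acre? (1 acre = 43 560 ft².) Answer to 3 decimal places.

90.082 kg N per acre

nitrogen per 1000 ft² = 9.4 × 22% = 2.068 kg.
Convert to per acre: 2.068 × 43.56 = 90.0821 kg.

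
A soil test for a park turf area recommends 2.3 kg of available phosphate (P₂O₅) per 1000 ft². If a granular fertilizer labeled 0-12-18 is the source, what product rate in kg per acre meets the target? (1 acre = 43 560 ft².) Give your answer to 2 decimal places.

834.90 kg of product per acre

Product per 1000 ft² = 2.3 / 12% = 19.1667 kg.
Convert to per acre: 19.1667 × 43.56 = 834.9 kg.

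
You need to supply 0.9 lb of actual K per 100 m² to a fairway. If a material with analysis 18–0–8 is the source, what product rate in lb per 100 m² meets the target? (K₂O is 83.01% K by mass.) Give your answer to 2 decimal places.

As K₂O: 0.9 / 0.8301 = 1.08421 lb per 100 m².
Product per 100 m² = 1.08421 / 8% = 13.5526 lb.

13.55 lb of product per hundred sq m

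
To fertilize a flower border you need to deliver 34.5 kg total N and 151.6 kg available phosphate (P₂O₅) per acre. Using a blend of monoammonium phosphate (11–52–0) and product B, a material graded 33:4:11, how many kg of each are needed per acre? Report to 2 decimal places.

290.96 kg monoammonium phosphate, 7.56 kg product B

Per-acre balance (a = monoammonium phosphate, b = product B):
N: 0.11·a + 0.33·b = 34.5
P₂O₅: 0.52·a + 0.04·b = 151.6
From row1: a = (34.5 − 0.33·b) / 0.11.
Into row2: 0.52·(34.5 − 0.33·b)/0.11 + 0.04·b = 151.6 → b = 7.55981, a = 290.957.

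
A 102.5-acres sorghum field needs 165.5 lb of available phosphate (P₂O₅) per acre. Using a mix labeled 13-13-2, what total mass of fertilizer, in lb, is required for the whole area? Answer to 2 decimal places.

130490.38 lb

Product per acre = 165.5 / 13% = 1273.08 lb.
Total product = 1273.08 × 102.5 = 130490.3846 lb.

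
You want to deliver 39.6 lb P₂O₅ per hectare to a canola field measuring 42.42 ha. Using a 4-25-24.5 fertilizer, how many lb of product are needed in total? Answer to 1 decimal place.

Product per hectare = 39.6 / 25% = 158.4 lb.
Total product = 158.4 × 42.42 = 6719.33 lb.

6719.3 lb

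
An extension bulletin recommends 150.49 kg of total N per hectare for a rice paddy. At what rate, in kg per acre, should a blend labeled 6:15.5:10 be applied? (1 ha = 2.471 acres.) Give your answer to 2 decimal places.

1015.04 kg of product per acre

Product per hectare = 150.49 / 6% = 2508.17 kg.
Convert to per acre: 2508.17 × 0.404694 = 1015.041 kg.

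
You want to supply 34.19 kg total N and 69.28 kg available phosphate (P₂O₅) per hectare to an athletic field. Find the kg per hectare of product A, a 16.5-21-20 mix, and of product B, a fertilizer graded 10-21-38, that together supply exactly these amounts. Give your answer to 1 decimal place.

18.5 kg product A, 311.5 kg product B

Per-hectare balance (a = product A, b = product B):
N: 0.165·a + 0.1·b = 34.19
P₂O₅: 0.21·a + 0.21·b = 69.28
Eliminate b: (row1) − 0.1/0.21·(row2) → 0.065·a = 1.19952, so a = 18.4542.
Then b = (69.28 − 0.21·18.4542) / 0.21 = 311.451.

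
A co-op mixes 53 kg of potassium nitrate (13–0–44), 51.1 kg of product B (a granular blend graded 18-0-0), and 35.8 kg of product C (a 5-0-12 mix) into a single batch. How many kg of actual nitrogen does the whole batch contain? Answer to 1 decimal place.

N mass = 13%×53 + 18%×51.1 + 5%×35.8 = 17.878 kg.

17.9 kg N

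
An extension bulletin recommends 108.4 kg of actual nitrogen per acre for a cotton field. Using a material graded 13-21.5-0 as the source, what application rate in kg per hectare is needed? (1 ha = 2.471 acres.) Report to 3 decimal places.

Product per acre = 108.4 / 13% = 833.846 kg.
Convert to per hectare: 833.846 × 2.471 = 2060.4338 kg.

2060.434 kg of product per hectare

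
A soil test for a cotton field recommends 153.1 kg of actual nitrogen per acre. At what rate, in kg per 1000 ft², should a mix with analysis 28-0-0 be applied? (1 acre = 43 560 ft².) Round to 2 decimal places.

Product per acre = 153.1 / 28% = 546.786 kg.
Convert to per 1000 ft²: 546.786 × 0.0229568 = 12.5525 kg.

12.55 kg of product per thousand sq ft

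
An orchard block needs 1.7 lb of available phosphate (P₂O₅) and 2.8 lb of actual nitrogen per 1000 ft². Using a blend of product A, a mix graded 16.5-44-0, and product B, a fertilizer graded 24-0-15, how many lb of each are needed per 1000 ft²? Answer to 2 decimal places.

With a, b = lb per 1000 ft² of product A and product B:
P₂O₅: 0.44·a + 0·b = 1.7
N: 0.165·a + 0.24·b = 2.8
From row1: a = (1.7 − 0·b) / 0.44.
Into row2: 0.165·(1.7 − 0·b)/0.44 + 0.24·b = 2.8 → b = 9.01042, a = 3.86364.

3.86 lb product A, 9.01 lb product B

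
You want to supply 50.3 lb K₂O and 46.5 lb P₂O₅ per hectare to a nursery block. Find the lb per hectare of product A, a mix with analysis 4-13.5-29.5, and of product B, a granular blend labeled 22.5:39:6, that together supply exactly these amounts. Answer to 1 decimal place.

157.3 lb product A, 64.8 lb product B

Per-hectare balance (a = product A, b = product B):
K₂O: 0.295·a + 0.06·b = 50.3
P₂O₅: 0.135·a + 0.39·b = 46.5
Eliminate a: (row1) − 0.295/0.135·(row2) → -0.792222·b = -51.3111, so b = 64.7686.
Back-substitute: a = (50.3 − 0.06·64.7686) / 0.295 = 157.335.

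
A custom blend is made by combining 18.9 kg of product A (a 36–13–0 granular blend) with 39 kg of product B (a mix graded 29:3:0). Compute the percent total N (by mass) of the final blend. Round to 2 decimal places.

Total mass = 18.9 + 39 = 57.9 kg.
N mass = 36%×18.9 + 29%×39 = 18.114 kg.
% N = 18.114 / 57.9 = 31.28497%.

31.28% N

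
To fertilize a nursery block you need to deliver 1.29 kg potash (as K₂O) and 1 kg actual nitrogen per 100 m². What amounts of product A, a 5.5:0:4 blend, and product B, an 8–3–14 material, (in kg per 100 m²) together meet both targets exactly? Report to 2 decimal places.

Let a = kg of product A, b = kg of product B (per 100 m²).
K₂O: 0.04·a + 0.14·b = 1.29
N: 0.055·a + 0.08·b = 1
Eliminate a: (row1) − 0.04/0.055·(row2) → 0.0818182·b = 0.562727, so b = 6.87778.
Back-substitute: a = (1.29 − 0.14·6.87778) / 0.04 = 8.17778.

8.18 kg product A, 6.88 kg product B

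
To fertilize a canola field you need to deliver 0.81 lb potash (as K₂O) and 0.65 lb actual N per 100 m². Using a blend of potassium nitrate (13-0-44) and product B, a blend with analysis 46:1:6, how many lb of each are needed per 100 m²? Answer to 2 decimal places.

1.71 lb potassium nitrate, 0.93 lb product B

Per-100 m² balance (a = potassium nitrate, b = product B):
K₂O: 0.44·a + 0.06·b = 0.81
N: 0.13·a + 0.46·b = 0.65
Solving simultaneously: a = 1.71429, b = 0.928571.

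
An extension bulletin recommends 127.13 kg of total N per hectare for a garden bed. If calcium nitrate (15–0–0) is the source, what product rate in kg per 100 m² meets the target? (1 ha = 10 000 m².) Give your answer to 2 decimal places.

Product per hectare = 127.13 / 15% = 847.533 kg.
Convert to per 100 m²: 847.533 × 0.01 = 8.47533 kg.

8.48 kg of product per hundred sq m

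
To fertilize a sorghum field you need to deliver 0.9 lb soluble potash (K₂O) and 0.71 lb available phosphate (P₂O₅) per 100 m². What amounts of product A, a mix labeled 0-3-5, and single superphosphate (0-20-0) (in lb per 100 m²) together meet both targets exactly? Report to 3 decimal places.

18.000 lb product A, 0.850 lb single superphosphate

With a, b = lb per 100 m² of product A and single superphosphate:
K₂O: 0.05·a + 0·b = 0.9
P₂O₅: 0.03·a + 0.2·b = 0.71
From row1: a = (0.9 − 0·b) / 0.05.
Into row2: 0.03·(0.9 − 0·b)/0.05 + 0.2·b = 0.71 → b = 0.85, a = 18.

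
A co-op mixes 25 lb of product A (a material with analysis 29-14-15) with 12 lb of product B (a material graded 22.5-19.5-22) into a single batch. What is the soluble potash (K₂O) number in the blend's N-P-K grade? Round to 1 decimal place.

Total mass = 25 + 12 = 37 lb.
K₂O mass = 15%×25 + 22%×12 = 6.39 lb.
% K₂O = 6.39 / 37 = 17.2703%.

17.3% K₂O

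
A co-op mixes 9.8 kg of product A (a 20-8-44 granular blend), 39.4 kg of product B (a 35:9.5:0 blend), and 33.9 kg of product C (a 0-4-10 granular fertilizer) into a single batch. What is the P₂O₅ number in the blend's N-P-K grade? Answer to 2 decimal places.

7.08% P₂O₅

Total mass = 9.8 + 39.4 + 33.9 = 83.1 kg.
P₂O₅ mass = 8%×9.8 + 9.5%×39.4 + 4%×33.9 = 5.883 kg.
% P₂O₅ = 5.883 / 83.1 = 7.07942%.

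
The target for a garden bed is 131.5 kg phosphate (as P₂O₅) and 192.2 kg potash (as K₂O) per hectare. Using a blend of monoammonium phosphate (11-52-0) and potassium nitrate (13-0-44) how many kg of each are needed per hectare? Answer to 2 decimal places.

Let a = kg of monoammonium phosphate, b = kg of potassium nitrate (per hectare).
P₂O₅: 0.52·a + 0·b = 131.5
K₂O: 0·a + 0.44·b = 192.2
Solving simultaneously: a = 252.8846, b = 436.818.

252.88 kg monoammonium phosphate, 436.82 kg potassium nitrate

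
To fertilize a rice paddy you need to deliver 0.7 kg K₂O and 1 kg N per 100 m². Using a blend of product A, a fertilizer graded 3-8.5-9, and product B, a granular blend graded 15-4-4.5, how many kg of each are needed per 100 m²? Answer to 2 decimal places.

4.94 kg product A, 5.68 kg product B

Per-100 m² balance (a = product A, b = product B):
K₂O: 0.09·a + 0.045·b = 0.7
N: 0.03·a + 0.15·b = 1
Eliminate a: (row1) − 0.09/0.03·(row2) → -0.405·b = -2.3, so b = 5.67901.
Back-substitute: a = (0.7 − 0.045·5.67901) / 0.09 = 4.93827.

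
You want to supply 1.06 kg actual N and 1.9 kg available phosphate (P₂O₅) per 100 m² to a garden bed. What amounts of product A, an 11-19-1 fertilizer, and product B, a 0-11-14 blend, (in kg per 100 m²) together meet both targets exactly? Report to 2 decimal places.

9.64 kg product A, 0.63 kg product B

Per-100 m² balance (a = product A, b = product B):
N: 0.11·a + 0·b = 1.06
P₂O₅: 0.19·a + 0.11·b = 1.9
Solving simultaneously: a = 9.63636, b = 0.628099.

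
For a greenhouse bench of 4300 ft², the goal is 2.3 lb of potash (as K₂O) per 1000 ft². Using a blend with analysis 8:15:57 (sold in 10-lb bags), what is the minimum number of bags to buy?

2 bags

Product per 1000 ft² = 2.3 / 57% = 4.03509 lb.
Total product = 4.03509 × 4300 / 1000 = 17.3509 lb.
Bags = ⌈17.3509 / 10⌉ = 2.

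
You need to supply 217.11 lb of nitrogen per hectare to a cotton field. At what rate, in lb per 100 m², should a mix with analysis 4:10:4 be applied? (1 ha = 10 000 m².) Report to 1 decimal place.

Product per hectare = 217.11 / 4% = 5427.75 lb.
Convert to per 100 m²: 5427.75 × 0.01 = 54.2775 lb.

54.3 lb of product per hundred sq m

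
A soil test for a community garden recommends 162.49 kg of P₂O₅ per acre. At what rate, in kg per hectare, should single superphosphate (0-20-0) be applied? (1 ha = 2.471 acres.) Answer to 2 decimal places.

Product per acre = 162.49 / 20% = 812.45 kg.
Convert to per hectare: 812.45 × 2.471 = 2007.564 kg.

2007.56 kg of product per hectare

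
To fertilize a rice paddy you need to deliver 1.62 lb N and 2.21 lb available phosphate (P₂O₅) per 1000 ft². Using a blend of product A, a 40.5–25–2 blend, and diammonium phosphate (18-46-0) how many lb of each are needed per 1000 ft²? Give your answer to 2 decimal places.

2.46 lb product A, 3.47 lb diammonium phosphate

Per-1000 ft² balance (a = product A, b = diammonium phosphate):
N: 0.405·a + 0.18·b = 1.62
P₂O₅: 0.25·a + 0.46·b = 2.21
Solving simultaneously: a = 2.4586, b = 3.46815.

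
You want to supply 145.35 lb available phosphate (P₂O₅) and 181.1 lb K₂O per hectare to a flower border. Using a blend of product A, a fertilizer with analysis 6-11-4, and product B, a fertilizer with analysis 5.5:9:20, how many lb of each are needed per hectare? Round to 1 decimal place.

Per-hectare balance (a = product A, b = product B):
P₂O₅: 0.11·a + 0.09·b = 145.35
K₂O: 0.04·a + 0.2·b = 181.1
Eliminate b: (row1) − 0.09/0.2·(row2) → 0.092·a = 63.855, so a = 694.076.
Then b = (181.1 − 0.04·694.076) / 0.2 = 766.685.

694.1 lb product A, 766.7 lb product B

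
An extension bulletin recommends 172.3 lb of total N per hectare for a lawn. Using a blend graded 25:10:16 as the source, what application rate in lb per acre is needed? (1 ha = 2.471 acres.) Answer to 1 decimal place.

278.9 lb of product per acre

Product per hectare = 172.3 / 25% = 689.2 lb.
Convert to per acre: 689.2 × 0.404694 = 278.915 lb.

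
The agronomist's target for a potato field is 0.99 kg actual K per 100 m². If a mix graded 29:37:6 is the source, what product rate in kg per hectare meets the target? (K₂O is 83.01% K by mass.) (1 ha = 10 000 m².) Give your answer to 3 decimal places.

As K₂O: 0.99 / 0.8301 = 1.19263 kg per 100 m².
Product per 100 m² = 1.19263 / 6% = 19.8771 kg.
Convert to per hectare: 19.8771 × 100 = 1987.7123 kg.

1987.712 kg of product per hectare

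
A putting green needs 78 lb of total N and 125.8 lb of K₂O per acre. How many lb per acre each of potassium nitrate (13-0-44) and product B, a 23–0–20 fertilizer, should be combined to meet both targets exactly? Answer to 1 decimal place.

With a, b = lb per acre of potassium nitrate and product B:
N: 0.13·a + 0.23·b = 78
K₂O: 0.44·a + 0.2·b = 125.8
Eliminate a: (row1) − 0.13/0.44·(row2) → 0.170909·b = 40.8318, so b = 238.91.
Back-substitute: a = (78 − 0.23·238.91) / 0.13 = 177.314.

177.3 lb potassium nitrate, 238.9 lb product B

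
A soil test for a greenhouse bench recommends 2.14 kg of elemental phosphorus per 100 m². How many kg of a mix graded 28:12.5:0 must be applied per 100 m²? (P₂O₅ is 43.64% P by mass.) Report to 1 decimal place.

39.2 kg of product per hundred sq m

As P₂O₅: 2.14 / 0.4364 = 4.90376 kg per 100 m².
Product per 100 m² = 4.90376 / 12.5% = 39.2301 kg.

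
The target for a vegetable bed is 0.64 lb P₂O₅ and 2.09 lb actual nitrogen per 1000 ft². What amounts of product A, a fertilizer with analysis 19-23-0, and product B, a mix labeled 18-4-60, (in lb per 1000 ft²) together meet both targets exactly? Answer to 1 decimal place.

With a, b = lb per 1000 ft² of product A and product B:
P₂O₅: 0.23·a + 0.04·b = 0.64
N: 0.19·a + 0.18·b = 2.09
Eliminate a: (row1) − 0.23/0.19·(row2) → -0.177895·b = -1.89, so b = 10.6243.
Back-substitute: a = (0.64 − 0.04·10.6243) / 0.23 = 0.934911.

0.9 lb product A, 10.6 lb product B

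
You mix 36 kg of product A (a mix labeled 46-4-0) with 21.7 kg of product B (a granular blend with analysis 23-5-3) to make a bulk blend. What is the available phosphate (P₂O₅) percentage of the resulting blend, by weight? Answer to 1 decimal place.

4.4% P₂O₅

Total mass = 36 + 21.7 = 57.7 kg.
P₂O₅ mass = 4%×36 + 5%×21.7 = 2.525 kg.
% P₂O₅ = 2.525 / 57.7 = 4.37608%.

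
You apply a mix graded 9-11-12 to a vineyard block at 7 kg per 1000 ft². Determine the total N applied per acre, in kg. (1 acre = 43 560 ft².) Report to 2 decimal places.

27.44 kg N per acre

nitrogen per 1000 ft² = 7 × 9% = 0.63 kg.
Convert to per acre: 0.63 × 43.56 = 27.4428 kg.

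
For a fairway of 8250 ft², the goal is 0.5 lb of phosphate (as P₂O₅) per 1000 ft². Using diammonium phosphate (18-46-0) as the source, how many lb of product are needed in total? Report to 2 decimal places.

Product per 1000 ft² = 0.5 / 46% = 1.08696 lb.
Total product = 1.08696 × 8250 / 1000 = 8.96739 lb.

8.97 lb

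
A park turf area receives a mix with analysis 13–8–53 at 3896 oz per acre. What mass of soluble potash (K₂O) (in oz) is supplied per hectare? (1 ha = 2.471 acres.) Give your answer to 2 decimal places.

5102.32 oz K₂O per hectare

K₂O per acre = 3896 × 53% = 2064.88 oz.
Convert to per hectare: 2064.88 × 2.471 = 5102.318 oz.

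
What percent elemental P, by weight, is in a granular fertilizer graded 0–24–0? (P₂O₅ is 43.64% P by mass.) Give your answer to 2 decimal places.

%P = 24 × 0.4364 = 10.4736%.

10.47% P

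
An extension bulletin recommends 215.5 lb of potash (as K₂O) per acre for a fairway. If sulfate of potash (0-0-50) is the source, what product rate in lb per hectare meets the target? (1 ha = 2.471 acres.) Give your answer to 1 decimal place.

Product per acre = 215.5 / 50% = 431 lb.
Convert to per hectare: 431 × 2.471 = 1065.001 lb.

1065.0 lb of product per hectare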